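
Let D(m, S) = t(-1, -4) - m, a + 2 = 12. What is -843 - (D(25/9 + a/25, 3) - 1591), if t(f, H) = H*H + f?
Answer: 33128/45 ≈ 736.18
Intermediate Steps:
a = 10 (a = -2 + 12 = 10)
t(f, H) = f + H² (t(f, H) = H² + f = f + H²)
D(m, S) = 15 - m (D(m, S) = (-1 + (-4)²) - m = (-1 + 16) - m = 15 - m)
-843 - (D(25/9 + a/25, 3) - 1591) = -843 - ((15 - (25/9 + 10/25)) - 1591) = -843 - ((15 - (25*(⅑) + 10*(1/25))) - 1591) = -843 - ((15 - (25/9 + ⅖)) - 1591) = -843 - ((15 - 1*143/45) - 1591) = -843 - ((15 - 143/45) - 1591) = -843 - (532/45 - 1591) = -843 - 1*(-71063/45) = -843 + 71063/45 = 33128/45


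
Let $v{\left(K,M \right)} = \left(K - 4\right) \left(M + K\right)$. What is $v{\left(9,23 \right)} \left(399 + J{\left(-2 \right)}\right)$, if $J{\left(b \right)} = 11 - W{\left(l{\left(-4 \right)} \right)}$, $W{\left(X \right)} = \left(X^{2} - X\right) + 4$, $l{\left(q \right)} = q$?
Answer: $61760$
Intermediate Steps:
$W{\left(X \right)} = 4 + X^{2} - X$
$v{\left(K,M \right)} = \left(-4 + K\right) \left(K + M\right)$
$J{\left(b \right)} = -13$ ($J{\left(b \right)} = 11 - \left(4 + \left(-4\right)^{2} - -4\right) = 11 - \left(4 + 16 + 4\right) = 11 - 24 = -13$)
$v{\left(9,23 \right)} \left(399 + J{\left(-2 \right)}\right) = \left(9^{2} - 36 - 92 + 9 \cdot 23\right) \left(399 - 13\right) = \left(81 - 36 - 92 + 207\right) 386 = 160 \cdot 386 = 61760$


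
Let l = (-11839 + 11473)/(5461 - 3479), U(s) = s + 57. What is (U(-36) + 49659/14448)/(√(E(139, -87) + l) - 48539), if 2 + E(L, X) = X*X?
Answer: -5661093813661/11244506179051152 - 117689*√7431225574/11244506179051152 ≈ -0.00050436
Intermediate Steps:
U(s) = 57 + s
l = -183/991 (l = -366/1982 = -366*1/1982 = -183/991 ≈ -0.18466)
E(L, X) = -2 + X² (E(L, X) = -2 + X*X = -2 + X²)
(U(-36) + 49659/14448)/(√(E(139, -87) + l) - 48539) = ((57 - 36) + 49659/14448)/(√((-2 + (-87)²) - 183/991) - 48539) = (21 + 49659*(1/14448))/(√((-2 + 7569) - 183/991) - 48539) = (21 + 16553/4816)/(√(7567 - 183/991) - 48539) = 117689/(4816*(√(7498714/991) - 48539)) = 117689/(4816*(√7431225574/991 - 48539)) = 117689/(4816*(-48539 + √7431225574/991))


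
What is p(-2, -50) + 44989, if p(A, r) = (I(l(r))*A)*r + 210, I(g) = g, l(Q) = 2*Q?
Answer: 35199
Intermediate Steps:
p(A, r) = 210 + 2*A*r² (p(A, r) = ((2*r)*A)*r + 210 = (2*A*r)*r + 210 = 2*A*r² + 210 = 210 + 2*A*r²)
p(-2, -50) + 44989 = (210 + 2*(-2)*(-50)²) + 44989 = (210 + 2*(-2)*2500) + 44989 = (210 - 10000) + 44989 = -9790 + 44989 = 35199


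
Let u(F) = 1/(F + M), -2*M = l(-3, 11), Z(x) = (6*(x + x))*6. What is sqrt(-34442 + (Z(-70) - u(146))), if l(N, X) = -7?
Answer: 24*I*sqrt(6128005)/299 ≈ 198.7*I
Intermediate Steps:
Z(x) = 72*x (Z(x) = (6*(2*x))*6 = (12*x)*6 = 72*x)
M = 7/2 (M = -1/2*(-7) = 7/2 ≈ 3.5000)
u(F) = 1/(7/2 + F) (u(F) = 1/(F + 7/2) = 1/(7/2 + F))
sqrt(-34442 + (Z(-70) - u(146))) = sqrt(-34442 + (72*(-70) - 2/(7 + 2*146))) = sqrt(-34442 + (-5040 - 2/(7 + 292))) = sqrt(-34442 + (-5040 - 2/299)) = sqrt(-34442 - 1506962/299) = sqrt(-11805120/299) = 24*I*sqrt(6128005)/299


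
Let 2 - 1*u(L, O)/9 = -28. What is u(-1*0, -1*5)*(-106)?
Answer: -28620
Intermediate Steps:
u(L, O) = 270 (u(L, O) = 18 - 9*(-28) = 18 + 252 = 270)
u(-1*0, -1*5)*(-106) = 270*(-106) = -28620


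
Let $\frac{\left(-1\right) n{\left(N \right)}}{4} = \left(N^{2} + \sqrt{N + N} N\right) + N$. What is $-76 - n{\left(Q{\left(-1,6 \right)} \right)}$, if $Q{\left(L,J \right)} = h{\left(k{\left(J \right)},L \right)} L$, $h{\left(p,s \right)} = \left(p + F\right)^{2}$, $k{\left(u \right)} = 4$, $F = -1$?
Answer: $212 - 108 i \sqrt{2} \approx 212.0 - 152.74 i$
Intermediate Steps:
$h{\left(p,s \right)} = \left(-1 + p\right)^{2}$ ($h{\left(p,s \right)} = \left(p - 1\right)^{2} = \left(-1 + p\right)^{2}$)
$Q{\left(L,J \right)} = 9 L$ ($Q{\left(L,J \right)} = \left(-1 + 4\right)^{2} L = 3^{2} L = 9 L$)
$n{\left(N \right)} = - 4 N - 4 N^{2} - 4 \sqrt{2} N^{\frac{3}{2}}$ ($n{\left(N \right)} = - 4 \left(\left(N^{2} + \sqrt{N + N} N\right) + N\right) = - 4 \left(\left(N^{2} + \sqrt{2 N} N\right) + N\right) = - 4 \left(\left(N^{2} + \sqrt{2} \sqrt{N} N\right) + N\right) = - 4 \left(\left(N^{2} + \sqrt{2} N^{\frac{3}{2}}\right) + N\right) = - 4 \left(N + N^{2} + \sqrt{2} N^{\frac{3}{2}}\right) = - 4 N - 4 N^{2} - 4 \sqrt{2} N^{\frac{3}{2}}$)
$-76 - n{\left(Q{\left(-1,6 \right)} \right)} = -76 - \left(- 4 \cdot 9 \left(-1\right) - 4 \left(9 \left(-1\right)\right)^{2} - 4 \sqrt{2} \left(9 \left(-1\right)\right)^{\frac{3}{2}}\right) = -76 - \left(\left(-4\right) \left(-9\right) - 4 \left(-9\right)^{2} - 4 \sqrt{2} \left(-9\right)^{\frac{3}{2}}\right) = -76 - \left(36 - 324 - 4 \sqrt{2} \left(- 27 i\right)\right) = -76 - \left(36 - 324 + 108 i \sqrt{2}\right) = -76 - \left(-288 + 108 i \sqrt{2}\right) = -76 + \left(288 - 108 i \sqrt{2}\right) = 212 - 108 i \sqrt{2}$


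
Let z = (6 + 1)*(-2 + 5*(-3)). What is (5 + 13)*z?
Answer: -2142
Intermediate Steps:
z = -119 (z = 7*(-2 - 15) = 7*(-17) = -119)
(5 + 13)*z = (5 + 13)*(-119) = 18*(-119) = -2142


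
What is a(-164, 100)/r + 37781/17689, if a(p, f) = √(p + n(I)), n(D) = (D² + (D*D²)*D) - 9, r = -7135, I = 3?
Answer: 37781/17689 - I*√83/7135 ≈ 2.1358 - 0.0012769*I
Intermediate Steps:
n(D) = -9 + D² + D⁴ (n(D) = (D² + D³*D) - 9 = (D² + D⁴) - 9 = -9 + D² + D⁴)
a(p, f) = √(81 + p) (a(p, f) = √(p + (-9 + 3² + 3⁴)) = √(p + (-9 + 9 + 81)) = √(p + 81) = √(81 + p))
a(-164, 100)/r + 37781/17689 = √(81 - 164)/(-7135) + 37781/17689 = √(-83)*(-1/7135) + 37781*(1/17689) = (I*√83)*(-1/7135) + 37781/17689 = -I*√83/7135 + 37781/17689 = 37781/17689 - I*√83/7135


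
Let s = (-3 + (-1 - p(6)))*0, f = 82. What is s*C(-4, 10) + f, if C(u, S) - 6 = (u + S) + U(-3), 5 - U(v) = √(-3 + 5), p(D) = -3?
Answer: 82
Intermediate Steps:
U(v) = 5 - √2 (U(v) = 5 - √(-3 + 5) = 5 - √2)
s = 0 (s = (-3 + (-1 - 1*(-3)))*0 = (-3 + (-1 + 3))*0 = (-3 + 2)*0 = -1*0 = 0)
C(u, S) = 11 + S + u - √2 (C(u, S) = 6 + ((u + S) + (5 - √2)) = 6 + ((S + u) + (5 - √2)) = 6 + (5 + S + u - √2) = 11 + S + u - √2)
s*C(-4, 10) + f = 0*(11 + 10 - 4 - √2) + 82 = 0*(17 - √2) + 82 = 0 + 82 = 82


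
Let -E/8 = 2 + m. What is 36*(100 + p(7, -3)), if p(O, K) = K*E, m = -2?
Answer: 3600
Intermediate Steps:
E = 0 (E = -8*(2 - 2) = -8*0 = 0)
p(O, K) = 0 (p(O, K) = K*0 = 0)
36*(100 + p(7, -3)) = 36*(100 + 0) = 36*100 = 3600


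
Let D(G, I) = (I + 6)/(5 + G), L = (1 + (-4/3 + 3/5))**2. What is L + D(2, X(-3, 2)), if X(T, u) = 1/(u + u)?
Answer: 6073/6300 ≈ 0.96397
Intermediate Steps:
X(T, u) = 1/(2*u)
L = 16/225 (L = (1 + (-4*1/3 + 3*(1/5)))**2 = (1 + (-4/3 + 3/5))**2 = (1 - 11/15)**2 = (4/15)**2 = 16/225 ≈ 0.071111)
D(G, I) = (6 + I)/(5 + G)
L + D(2, X(-3, 2)) = 16/225 + (6 + (1/2)/2)/(5 + 2) = 16/225 + (6 + (1/2)*(1/2))/7 = 16/225 + (6 + 1/4)/7 = 16/225 + (1/7)*(25/4) = 16/225 + 25/28 = 6073/6300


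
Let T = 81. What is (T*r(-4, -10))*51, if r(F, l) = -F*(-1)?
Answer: -16524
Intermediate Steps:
r(F, l) = F
(T*r(-4, -10))*51 = (81*(-4))*51 = -324*51 = -16524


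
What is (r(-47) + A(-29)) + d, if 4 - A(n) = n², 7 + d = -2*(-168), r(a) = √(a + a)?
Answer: -508 + I*√94 ≈ -508.0 + 9.6954*I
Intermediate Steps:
r(a) = √2*√a (r(a) = √(2*a) = √2*√a)
d = 329 (d = -7 - 2*(-168) = -7 + 336 = 329)
A(n) = 4 - n²
(r(-47) + A(-29)) + d = (√2*√(-47) + (4 - 1*(-29)²)) + 329 = (√2*(I*√47) + (4 - 1*841)) + 329 = (I*√94 + (4 - 841)) + 329 = (I*√94 - 837) + 329 = (-837 + I*√94) + 329 = -508 + I*√94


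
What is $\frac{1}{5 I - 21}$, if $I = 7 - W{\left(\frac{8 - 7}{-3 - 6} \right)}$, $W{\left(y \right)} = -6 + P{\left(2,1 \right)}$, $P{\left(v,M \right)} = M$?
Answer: $\frac{1}{39} \approx 0.025641$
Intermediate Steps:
$W{\left(y \right)} = -5$ ($W{\left(y \right)} = -6 + 1 = -5$)
$I = 12$ ($I = 7 - -5 = 7 + 5 = 12$)
$\frac{1}{5 I - 21} = \frac{1}{5 \cdot 12 - 21} = \frac{1}{60 - 21} = \frac{1}{39}$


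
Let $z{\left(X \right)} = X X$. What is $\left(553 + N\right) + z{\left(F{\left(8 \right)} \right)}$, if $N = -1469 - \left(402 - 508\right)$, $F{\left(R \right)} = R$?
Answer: $-746$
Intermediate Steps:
$z{\left(X \right)} = X^{2}$
$N = -1363$ ($N = -1469 - \left(402 - 508\right) = -1469 - -106 = -1469 + 106 = -1363$)
$\left(553 + N\right) + z{\left(F{\left(8 \right)} \right)} = \left(553 - 1363\right) + 8^{2} = -810 + 64 = -746$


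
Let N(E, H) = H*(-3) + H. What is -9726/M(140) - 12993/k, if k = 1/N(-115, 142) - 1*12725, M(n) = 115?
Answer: -34724449746/415598615 ≈ -83.553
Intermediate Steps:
N(E, H) = -2*H (N(E, H) = -3*H + H = -2*H)
k = -3613901/284 (k = 1/(-2*142) - 1*12725 = 1/(-284) - 12725 = -1/284 - 12725 = -3613901/284 ≈ -12725.)
-9726/M(140) - 12993/k = -9726/115 - 12993/(-3613901/284) = -9726*1/115 - 12993*(-284/3613901) = -9726/115 + 3690012/3613901 = -34724449746/415598615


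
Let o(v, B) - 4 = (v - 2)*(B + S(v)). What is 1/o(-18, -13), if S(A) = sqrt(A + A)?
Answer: 11/3504 + 5*I/3504 ≈ 0.0031393 + 0.0014269*I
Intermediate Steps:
S(A) = sqrt(2)*sqrt(A) (S(A) = sqrt(2*A) = sqrt(2)*sqrt(A))
o(v, B) = 4 + (-2 + v)*(B + sqrt(2)*sqrt(v)) (o(v, B) = 4 + (v - 2)*(B + sqrt(2)*sqrt(v)) = 4 + (-2 + v)*(B + sqrt(2)*sqrt(v)))
1/o(-18, -13) = 1/(4 - 2*(-13) - 13*(-18) + sqrt(2)*(-18)**(3/2) - 2*sqrt(2)*sqrt(-18)) = 1/(4 + 26 + 234 + sqrt(2)*(-54*I*sqrt(2)) - 2*sqrt(2)*3*I*sqrt(2)) = 1/(4 + 26 + 234 - 108*I - 12*I) = 1/(264 - 120*I) = (264 + 120*I)/84096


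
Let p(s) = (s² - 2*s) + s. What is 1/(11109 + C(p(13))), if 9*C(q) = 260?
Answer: 9/100241 ≈ 8.9784e-5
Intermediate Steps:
p(s) = s² - s
C(q) = 260/9 (C(q) = (⅑)*260 = 260/9)
1/(11109 + C(p(13))) = 1/(11109 + 260/9) = 1/(100241/9) = 9/100241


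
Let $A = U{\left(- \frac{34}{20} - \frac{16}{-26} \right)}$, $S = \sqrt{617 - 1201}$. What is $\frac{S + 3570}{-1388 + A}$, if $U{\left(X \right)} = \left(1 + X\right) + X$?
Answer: $- \frac{116025}{45148} - \frac{65 i \sqrt{146}}{45148} \approx -2.5699 - 0.017396 i$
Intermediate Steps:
$S = 2 i \sqrt{146}$ ($S = \sqrt{-584} = 2 i \sqrt{146} \approx 24.166 i$)
$U{\left(X \right)} = 1 + 2 X$
$A = - \frac{76}{65}$ ($A = 1 + 2 \left(- \frac{34}{20} - \frac{16}{-26}\right) = 1 + 2 \left(\left(-34\right) \frac{1}{20} - - \frac{8}{13}\right) = 1 + 2 \left(- \frac{17}{10} + \frac{8}{13}\right) = 1 + 2 \left(- \frac{141}{130}\right) = 1 - \frac{141}{65} = - \frac{76}{65} \approx -1.1692$)
$\frac{S + 3570}{-1388 + A} = \frac{2 i \sqrt{146} + 3570}{-1388 - \frac{76}{65}} = \frac{3570 + 2 i \sqrt{146}}{- \frac{90296}{65}} = \left(3570 + 2 i \sqrt{146}\right) \left(- \frac{65}{90296}\right) = - \frac{116025}{45148} - \frac{65 i \sqrt{146}}{45148}$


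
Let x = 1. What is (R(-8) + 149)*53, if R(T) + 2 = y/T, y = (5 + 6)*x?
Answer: 61745/8 ≈ 7718.1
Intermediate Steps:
y = 11 (y = (5 + 6)*1 = 11*1 = 11)
R(T) = -2 + 11/T
(R(-8) + 149)*53 = ((-2 + 11/(-8)) + 149)*53 = ((-2 + 11*(-⅛)) + 149)*53 = ((-2 - 11/8) + 149)*53 = (-27/8 + 149)*53 = (1165/8)*53 = 61745/8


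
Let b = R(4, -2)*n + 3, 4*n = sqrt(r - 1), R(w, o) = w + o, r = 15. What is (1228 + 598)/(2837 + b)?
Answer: 10371680/16131193 - 1826*sqrt(14)/16131193 ≈ 0.64253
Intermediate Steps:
R(w, o) = o + w
n = sqrt(14)/4 (n = sqrt(15 - 1)/4 = sqrt(14)/4 ≈ 0.93541)
b = 3 + sqrt(14)/2 (b = (-2 + 4)*(sqrt(14)/4) + 3 = 2*(sqrt(14)/4) + 3 = sqrt(14)/2 + 3 = 3 + sqrt(14)/2 ≈ 4.8708)
(1228 + 598)/(2837 + b) = (1228 + 598)/(2837 + (3 + sqrt(14)/2)) = 1826/(2840 + sqrt(14)/2)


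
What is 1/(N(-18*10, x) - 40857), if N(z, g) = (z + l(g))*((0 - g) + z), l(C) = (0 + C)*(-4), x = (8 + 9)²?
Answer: 1/585727 ≈ 1.7073e-6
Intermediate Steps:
x = 289 (x = 17² = 289)
l(C) = -4*C (l(C) = C*(-4) = -4*C)
N(z, g) = (z - g)*(z - 4*g) (N(z, g) = (z - 4*g)*((0 - g) + z) = (z - 4*g)*(-g + z) = (z - 4*g)*(z - g) = (z - g)*(z - 4*g))
1/(N(-18*10, x) - 40857) = 1/(((-18*10)² + 4*289² - 5*289*(-18*10)) - 40857) = 1/(((-180)² + 4*83521 - 5*289*(-180)) - 40857) = 1/((32400 + 334084 + 260100) - 40857) = 1/(626584 - 40857) = 1/585727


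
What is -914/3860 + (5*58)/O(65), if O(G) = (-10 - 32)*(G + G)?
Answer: -76373/263445 ≈ -0.28990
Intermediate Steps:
O(G) = -84*G
-914/3860 + (5*58)/O(65) = -914/3860 + (5*58)/((-84*65)) = -914*1/3860 + 290/(-5460) = -457/1930 + 290*(-1/5460) = -457/1930 - 29/546 = -76373/263445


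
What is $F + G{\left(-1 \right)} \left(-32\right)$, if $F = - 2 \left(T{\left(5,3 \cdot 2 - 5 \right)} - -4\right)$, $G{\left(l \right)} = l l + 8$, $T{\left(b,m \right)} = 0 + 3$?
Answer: $-302$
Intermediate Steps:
$T{\left(b,m \right)} = 3$
$G{\left(l \right)} = 8 + l^{2}$ ($G{\left(l \right)} = l^{2} + 8 = 8 + l^{2}$)
$F = -14$ ($F = - 2 \left(3 - -4\right) = - 2 \left(3 + 4\right) = \left(-2\right) 7 = -14$)
$F + G{\left(-1 \right)} \left(-32\right) = -14 + \left(8 + \left(-1\right)^{2}\right) \left(-32\right) = -14 + \left(8 + 1\right) \left(-32\right) = -14 + 9 \left(-32\right) = -14 - 288 = -302$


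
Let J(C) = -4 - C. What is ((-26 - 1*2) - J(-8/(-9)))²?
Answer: 43264/81 ≈ 534.12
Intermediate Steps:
((-26 - 1*2) - J(-8/(-9)))² = ((-26 - 1*2) - (-4 - (-8)/(-9)))² = ((-26 - 2) - (-4 - (-8)*(-1)/9))² = (-28 - (-4 - 1*8/9))² = (-28 - (-4 - 8/9))² = (-28 - 1*(-44/9))² = (-28 + 44/9)² = (-208/9)² = 43264/81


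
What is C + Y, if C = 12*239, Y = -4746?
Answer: -1878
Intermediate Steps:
C = 2868
C + Y = 2868 - 4746 = -1878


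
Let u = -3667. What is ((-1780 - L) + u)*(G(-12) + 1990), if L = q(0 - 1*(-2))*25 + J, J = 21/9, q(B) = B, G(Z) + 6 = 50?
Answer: -11185644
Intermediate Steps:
G(Z) = 44 (G(Z) = -6 + 50 = 44)
J = 7/3 (J = 21*(1/9) = 7/3 ≈ 2.3333)
L = 157/3 (L = (0 - 1*(-2))*25 + 7/3 = (0 + 2)*25 + 7/3 = 2*25 + 7/3 = 50 + 7/3 = 157/3 ≈ 52.333)
((-1780 - L) + u)*(G(-12) + 1990) = ((-1780 - 1*157/3) - 3667)*(44 + 1990) = ((-1780 - 157/3) - 3667)*2034 = (-5497/3 - 3667)*2034 = -16498/3*2034 = -11185644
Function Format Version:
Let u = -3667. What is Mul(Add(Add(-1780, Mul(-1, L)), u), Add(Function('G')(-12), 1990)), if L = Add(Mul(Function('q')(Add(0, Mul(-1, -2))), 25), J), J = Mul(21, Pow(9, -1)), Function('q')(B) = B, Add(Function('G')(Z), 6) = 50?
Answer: -11185644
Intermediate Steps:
Function('G')(Z) = 44 (Function('G')(Z) = Add(-6, 50) = 44)
J = Rational(7, 3) (J = Mul(21, Rational(1, 9)) = Rational(7, 3) ≈ 2.3333)
L = Rational(157, 3) (L = Add(Mul(Add(0, Mul(-1, -2)), 25), Rational(7, 3)) = Add(Mul(Add(0, 2), 25), Rational(7, 3)) = Add(Mul(2, 25), Rational(7, 3)) = Add(50, Rational(7, 3)) = Rational(157, 3) ≈ 52.333)
Mul(Add(Add(-1780, Mul(-1, L)), u), Add(Function('G')(-12), 1990)) = Mul(Add(Add(-1780, Mul(-1, Rational(157, 3))), -3667), Add(44, 1990)) = Mul(Add(Add(-1780, Rational(-157, 3)), -3667), 2034) = Mul(Add(Rational(-5497, 3), -3667), 2034) = Mul(Rational(-16498, 3), 2034) = -11185644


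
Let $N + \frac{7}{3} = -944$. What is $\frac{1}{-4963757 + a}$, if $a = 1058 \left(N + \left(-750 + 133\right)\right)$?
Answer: $- \frac{3}{19853291} \approx -1.5111 \cdot 10^{-7}$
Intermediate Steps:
$N = - \frac{2839}{3}$ ($N = - \frac{7}{3} - 944 = - \frac{2839}{3} \approx -946.33$)
$a = - \frac{4962020}{3}$ ($a = 1058 \left(- \frac{2839}{3} + \left(-750 + 133\right)\right) = 1058 \left(- \frac{2839}{3} - 617\right) = 1058 \left(- \frac{4690}{3}\right) = - \frac{4962020}{3} \approx -1.654 \cdot 10^{6}$)
$\frac{1}{-4963757 + a} = \frac{1}{-4963757 - \frac{4962020}{3}} = \frac{1}{- \frac{19853291}{3}} = - \frac{3}{19853291}$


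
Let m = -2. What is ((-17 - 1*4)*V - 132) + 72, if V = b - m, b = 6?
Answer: -228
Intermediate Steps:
V = 8 (V = 6 - 1*(-2) = 6 + 2 = 8)
((-17 - 1*4)*V - 132) + 72 = ((-17 - 1*4)*8 - 132) + 72 = ((-17 - 4)*8 - 132) + 72 = (-21*8 - 132) + 72 = (-168 - 132) + 72 = -300 + 72 = -228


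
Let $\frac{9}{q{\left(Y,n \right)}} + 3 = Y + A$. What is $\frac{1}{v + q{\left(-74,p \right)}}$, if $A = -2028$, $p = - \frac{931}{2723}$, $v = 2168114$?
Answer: $\frac{2105}{4563879961} \approx 4.6123 \cdot 10^{-7}$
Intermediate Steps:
$p = - \frac{133}{389}$ ($p = \left(-931\right) \frac{1}{2723} = - \frac{133}{389} \approx -0.3419$)
$q{\left(Y,n \right)} = \frac{9}{-2031 + Y}$ ($q{\left(Y,n \right)} = \frac{9}{-3 + \left(Y - 2028\right)} = \frac{9}{-3 + \left(-2028 + Y\right)} = \frac{9}{-2031 + Y}$)
$\frac{1}{v + q{\left(-74,p \right)}} = \frac{1}{2168114 + \frac{9}{-2031 - 74}} = \frac{1}{2168114 + \frac{9}{-2105}} = \frac{1}{2168114 + 9 \left(- \frac{1}{2105}\right)} = \frac{1}{2168114 - \frac{9}{2105}} = \frac{1}{\frac{4563879961}{2105}} = \frac{2105}{4563879961}$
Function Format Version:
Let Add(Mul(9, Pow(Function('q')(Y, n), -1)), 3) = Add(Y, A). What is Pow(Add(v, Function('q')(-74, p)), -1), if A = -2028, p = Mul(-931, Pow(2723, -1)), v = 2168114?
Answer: Rational(2105, 4563879961) ≈ 4.6123e-7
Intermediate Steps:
p = Rational(-133, 389) (p = Mul(-931, Rational(1, 2723)) = Rational(-133, 389) ≈ -0.34190)
Function('q')(Y, n) = Mul(9, Pow(Add(-2031, Y), -1)) (Function('q')(Y, n) = Mul(9, Pow(Add(-3, Add(Y, -2028)), -1)) = Mul(9, Pow(Add(-3, Add(-2028, Y)), -1)) = Mul(9, Pow(Add(-2031, Y), -1)))
Pow(Add(v, Function('q')(-74, p)), -1) = Pow(Add(2168114, Mul(9, Pow(Add(-2031, -74), -1))), -1) = Pow(Add(2168114, Mul(9, Pow(-2105, -1))), -1) = Pow(Add(2168114, Mul(9, Rational(-1, 2105))), -1) = Pow(Add(2168114, Rational(-9, 2105)), -1) = Pow(Rational(4563879961, 2105), -1) = Rational(2105, 4563879961)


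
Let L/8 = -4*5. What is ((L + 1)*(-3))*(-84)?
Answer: -40068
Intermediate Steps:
L = -160 (L = 8*(-4*5) = 8*(-20) = -160)
((L + 1)*(-3))*(-84) = ((-160 + 1)*(-3))*(-84) = -159*(-3)*(-84) = 477*(-84) = -40068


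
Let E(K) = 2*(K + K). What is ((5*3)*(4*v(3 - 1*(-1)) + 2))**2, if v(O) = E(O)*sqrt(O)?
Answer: 3802500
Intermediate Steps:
E(K) = 4*K (E(K) = 2*(2*K) = 4*K)
v(O) = 4*O**(3/2) (v(O) = (4*O)*sqrt(O) = 4*O**(3/2))
((5*3)*(4*v(3 - 1*(-1)) + 2))**2 = ((5*3)*(4*(4*(3 - 1*(-1))**(3/2)) + 2))**2 = (15*(4*(4*(3 + 1)**(3/2)) + 2))**2 = (15*(4*(4*4**(3/2)) + 2))**2 = (15*(4*(4*8) + 2))**2 = (15*(4*32 + 2))**2 = (15*(128 + 2))**2 = (15*130)**2 = 1950**2 = 3802500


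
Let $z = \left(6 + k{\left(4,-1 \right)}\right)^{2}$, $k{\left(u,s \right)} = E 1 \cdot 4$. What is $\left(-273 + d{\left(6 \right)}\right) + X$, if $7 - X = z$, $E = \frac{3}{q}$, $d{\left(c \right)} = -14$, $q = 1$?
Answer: $-604$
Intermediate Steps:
$E = 3$ ($E = \frac{3}{1} = 3 \cdot 1 = 3$)
$k{\left(u,s \right)} = 12$ ($k{\left(u,s \right)} = 3 \cdot 1 \cdot 4 = 3 \cdot 4 = 12$)
$z = 324$ ($z = \left(6 + 12\right)^{2} = 18^{2} = 324$)
$X = -317$ ($X = 7 - 324 = -317$)
$\left(-273 + d{\left(6 \right)}\right) + X = \left(-273 - 14\right) - 317 = -287 - 317 = -604$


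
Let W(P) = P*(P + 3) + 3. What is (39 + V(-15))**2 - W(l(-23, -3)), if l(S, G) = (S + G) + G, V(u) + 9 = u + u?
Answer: -757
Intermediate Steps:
V(u) = -9 + 2*u (V(u) = -9 + (u + u) = -9 + 2*u)
l(S, G) = S + 2*G (l(S, G) = (G + S) + G = S + 2*G)
W(P) = 3 + P*(3 + P) (W(P) = P*(3 + P) + 3 = 3 + P*(3 + P))
(39 + V(-15))**2 - W(l(-23, -3)) = (39 + (-9 + 2*(-15)))**2 - (3 + (-23 + 2*(-3))**2 + 3*(-23 + 2*(-3))) = (39 + (-9 - 30))**2 - (3 + (-23 - 6)**2 + 3*(-23 - 6)) = (39 - 39)**2 - (3 + (-29)**2 + 3*(-29)) = 0**2 - (3 + 841 - 87) = 0 - 1*757 = 0 - 757 = -757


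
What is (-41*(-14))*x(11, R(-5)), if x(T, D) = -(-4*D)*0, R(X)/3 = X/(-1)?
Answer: 0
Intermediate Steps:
R(X) = -3*X (R(X) = 3*(X/(-1)) = 3*(X*(-1)) = 3*(-X) = -3*X)
x(T, D) = 0 (x(T, D) = -1*0 = 0)
(-41*(-14))*x(11, R(-5)) = -41*(-14)*0 = 574*0 = 0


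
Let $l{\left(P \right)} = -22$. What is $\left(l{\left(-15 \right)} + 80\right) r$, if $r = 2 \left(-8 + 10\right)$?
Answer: $232$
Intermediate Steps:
$r = 4$ ($r = 2 \cdot 2 = 4$)
$\left(l{\left(-15 \right)} + 80\right) r = \left(-22 + 80\right) 4 = 58 \cdot 4 = 232$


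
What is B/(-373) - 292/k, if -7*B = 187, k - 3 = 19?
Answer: -379149/28721 ≈ -13.201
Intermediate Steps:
k = 22 (k = 3 + 19 = 22)
B = -187/7 (B = -⅐*187 = -187/7 ≈ -26.714)
B/(-373) - 292/k = -187/7/(-373) - 292/22 = -187/7*(-1/373) - 292*1/22 = 187/2611 - 146/11 = -379149/28721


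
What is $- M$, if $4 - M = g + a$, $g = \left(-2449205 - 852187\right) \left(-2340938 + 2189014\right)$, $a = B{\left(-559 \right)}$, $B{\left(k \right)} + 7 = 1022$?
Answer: $501560679219$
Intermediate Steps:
$B{\left(k \right)} = 1015$ ($B{\left(k \right)} = -7 + 1022 = 1015$)
$a = 1015$
$g = 501560678208$ ($g = \left(-2449205 - 852187\right) \left(-151924\right) = \left(-3301392\right) \left(-151924\right) = 501560678208$)
$M = -501560679219$ ($M = 4 - \left(501560678208 + 1015\right) = 4 - 501560679223 = -501560679219$)
$- M = \left(-1\right) \left(-501560679219\right) = 501560679219$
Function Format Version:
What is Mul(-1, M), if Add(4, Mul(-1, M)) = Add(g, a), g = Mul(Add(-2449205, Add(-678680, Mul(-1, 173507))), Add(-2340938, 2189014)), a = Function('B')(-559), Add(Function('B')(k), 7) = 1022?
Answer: 501560679219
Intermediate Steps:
Function('B')(k) = 1015 (Function('B')(k) = Add(-7, 1022) = 1015)
a = 1015
g = 501560678208 (g = Mul(Add(-2449205, Add(-678680, -173507)), -151924) = Mul(Add(-2449205, -852187), -151924) = Mul(-3301392, -151924) = 501560678208)
M = -501560679219 (M = Add(4, Mul(-1, Add(501560678208, 1015))) = Add(4, Mul(-1, 501560679223)) = Add(4, -501560679223) = -501560679219)
Mul(-1, M) = Mul(-1, -501560679219) = 501560679219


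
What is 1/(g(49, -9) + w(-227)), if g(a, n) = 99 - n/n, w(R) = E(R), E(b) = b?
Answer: -1/129 ≈ -0.0077519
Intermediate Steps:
w(R) = R
g(a, n) = 98 (g(a, n) = 99 - 1*1 = 99 - 1 = 98)
1/(g(49, -9) + w(-227)) = 1/(98 - 227) = 1/(-129) = -1/129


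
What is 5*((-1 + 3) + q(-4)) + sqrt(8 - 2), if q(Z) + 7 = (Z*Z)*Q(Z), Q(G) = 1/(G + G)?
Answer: -35 + sqrt(6) ≈ -32.551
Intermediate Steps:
Q(G) = 1/(2*G)
q(Z) = -7 + Z/2 (q(Z) = -7 + (Z*Z)*(1/(2*Z)) = -7 + Z**2*(1/(2*Z)) = -7 + Z/2)
5*((-1 + 3) + q(-4)) + sqrt(8 - 2) = 5*((-1 + 3) + (-7 + (1/2)*(-4))) + sqrt(8 - 2) = 5*(2 + (-7 - 2)) + sqrt(6) = 5*(2 - 9) + sqrt(6) = 5*(-7) + sqrt(6) = -35 + sqrt(6)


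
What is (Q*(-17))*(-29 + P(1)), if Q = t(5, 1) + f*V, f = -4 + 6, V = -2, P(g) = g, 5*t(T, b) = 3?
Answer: -8092/5 ≈ -1618.4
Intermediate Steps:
t(T, b) = ⅗ (t(T, b) = (⅕)*3 = ⅗)
f = 2
Q = -17/5 (Q = ⅗ + 2*(-2) = ⅗ - 4 = -17/5 ≈ -3.4000)
(Q*(-17))*(-29 + P(1)) = (-17/5*(-17))*(-29 + 1) = (289/5)*(-28) = -8092/5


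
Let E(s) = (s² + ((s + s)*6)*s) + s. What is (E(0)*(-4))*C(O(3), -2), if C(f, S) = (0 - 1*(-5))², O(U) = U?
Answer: 0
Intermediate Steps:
C(f, S) = 25 (C(f, S) = (0 + 5)² = 5² = 25)
E(s) = s + 13*s² (E(s) = (s² + ((2*s)*6)*s) + s = (s² + (12*s)*s) + s = (s² + 12*s²) + s = 13*s² + s = s + 13*s²)
(E(0)*(-4))*C(O(3), -2) = ((0*(1 + 13*0))*(-4))*25 = ((0*(1 + 0))*(-4))*25 = ((0*1)*(-4))*25 = (0*(-4))*25 = 0*25 = 0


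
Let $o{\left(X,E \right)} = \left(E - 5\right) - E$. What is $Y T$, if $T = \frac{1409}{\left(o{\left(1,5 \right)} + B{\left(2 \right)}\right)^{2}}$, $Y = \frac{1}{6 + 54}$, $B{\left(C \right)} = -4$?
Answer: $\frac{1409}{4860} \approx 0.28992$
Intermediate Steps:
$o{\left(X,E \right)} = -5$ ($o{\left(X,E \right)} = \left(-5 + E\right) - E = -5$)
$Y = \frac{1}{60} \approx 0.016667$
$T = \frac{1409}{81}$ ($T = \frac{1409}{\left(-5 - 4\right)^{2}} = \frac{1409}{\left(-9\right)^{2}} = \frac{1409}{81} \approx 17.395$)
$Y T = \frac{1}{60} \cdot \frac{1409}{81} = \frac{1409}{4860}$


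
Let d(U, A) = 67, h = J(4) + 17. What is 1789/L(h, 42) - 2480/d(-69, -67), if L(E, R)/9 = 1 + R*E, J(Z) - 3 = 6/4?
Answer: -20057417/545112 ≈ -36.795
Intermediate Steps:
J(Z) = 9/2 (J(Z) = 3 + 6/4 = 3 + 6*(¼) = 3 + 3/2 = 9/2)
h = 43/2 (h = 9/2 + 17 = 43/2 ≈ 21.500)
L(E, R) = 9 + 9*E*R (L(E, R) = 9*(1 + R*E) = 9*(1 + E*R) = 9 + 9*E*R)
1789/L(h, 42) - 2480/d(-69, -67) = 1789/(9 + 9*(43/2)*42) - 2480/67 = 1789/(9 + 8127) - 2480*1/67 = 1789/8136 - 2480/67 = -20057417/545112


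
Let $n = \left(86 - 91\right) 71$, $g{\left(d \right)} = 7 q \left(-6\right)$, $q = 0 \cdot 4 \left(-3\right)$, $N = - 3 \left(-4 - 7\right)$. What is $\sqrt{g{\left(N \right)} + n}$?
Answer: $i \sqrt{355} \approx 18.841 i$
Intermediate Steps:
$N = 33$ ($N = \left(-3\right) \left(-11\right) = 33$)
$q = 0$ ($q = 0 \left(-3\right) = 0$)
$g{\left(d \right)} = 0$ ($g{\left(d \right)} = 7 \cdot 0 \left(-6\right) = 0 \left(-6\right) = 0$)
$n = -355$ ($n = \left(-5\right) 71 = -355$)
$\sqrt{g{\left(N \right)} + n} = \sqrt{0 - 355} = \sqrt{-355} = i \sqrt{355}$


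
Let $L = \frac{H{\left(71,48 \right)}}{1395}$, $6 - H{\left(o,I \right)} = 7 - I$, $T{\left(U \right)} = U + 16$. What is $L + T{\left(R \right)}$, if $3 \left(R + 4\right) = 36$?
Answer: $\frac{33527}{1395} \approx 24.034$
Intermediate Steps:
$R = 8$ ($R = -4 + \frac{1}{3} \cdot 36 = -4 + 12 = 8$)
$T{\left(U \right)} = 16 + U$
$H{\left(o,I \right)} = -1 + I$ ($H{\left(o,I \right)} = 6 - \left(7 - I\right) = 6 + \left(-7 + I\right) = -1 + I$)
$L = \frac{47}{1395}$ ($L = \frac{-1 + 48}{1395} = 47 \cdot \frac{1}{1395} = \frac{47}{1395} \approx 0.033692$)
$L + T{\left(R \right)} = \frac{47}{1395} + \left(16 + 8\right) = \frac{47}{1395} + 24 = \frac{33527}{1395}$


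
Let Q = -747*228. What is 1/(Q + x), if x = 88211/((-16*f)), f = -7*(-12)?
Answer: -1344/228992915 ≈ -5.8692e-6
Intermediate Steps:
f = 84
Q = -170316
x = -88211/1344 (x = 88211/((-16*84)) = 88211/(-1344) = 88211*(-1/1344) = -88211/1344 ≈ -65.633)
1/(Q + x) = 1/(-170316 - 88211/1344) = 1/(-228992915/1344) = -1344/228992915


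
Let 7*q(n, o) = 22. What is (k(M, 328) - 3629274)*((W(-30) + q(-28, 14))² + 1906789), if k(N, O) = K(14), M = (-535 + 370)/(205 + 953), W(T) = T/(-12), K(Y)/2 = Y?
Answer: -678191547469355/98 ≈ -6.9203e+12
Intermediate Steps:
K(Y) = 2*Y
W(T) = -T/12 (W(T) = T*(-1/12) = -T/12)
q(n, o) = 22/7 (q(n, o) = (⅐)*22 = 22/7)
M = -55/386 (M = -165/1158 = -165*1/1158 = -55/386 ≈ -0.14249)
k(N, O) = 28 (k(N, O) = 2*14 = 28)
(k(M, 328) - 3629274)*((W(-30) + q(-28, 14))² + 1906789) = (28 - 3629274)*((-1/12*(-30) + 22/7)² + 1906789) = -3629246*((5/2 + 22/7)² + 1906789) = -3629246*((79/14)² + 1906789) = -3629246*(6241/196 + 1906789) = -3629246*373736885/196 = -678191547469355/98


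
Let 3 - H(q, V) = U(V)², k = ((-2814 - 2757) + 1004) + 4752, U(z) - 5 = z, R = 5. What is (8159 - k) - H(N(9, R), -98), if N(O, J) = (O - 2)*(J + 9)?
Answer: 16620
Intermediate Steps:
U(z) = 5 + z
N(O, J) = (-2 + O)*(9 + J)
k = 185 (k = (-5571 + 1004) + 4752 = -4567 + 4752 = 185)
H(q, V) = 3 - (5 + V)²
(8159 - k) - H(N(9, R), -98) = (8159 - 1*185) - (3 - (5 - 98)²) = (8159 - 185) - (3 - 1*(-93)²) = 7974 - (3 - 1*8649) = 7974 - (3 - 8649) = 7974 - 1*(-8646) = 7974 + 8646 = 16620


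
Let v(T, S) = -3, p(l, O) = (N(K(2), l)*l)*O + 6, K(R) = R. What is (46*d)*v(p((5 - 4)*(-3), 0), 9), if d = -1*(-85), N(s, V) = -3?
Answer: -11730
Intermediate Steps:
p(l, O) = 6 - 3*O*l (p(l, O) = (-3*l)*O + 6 = -3*O*l + 6 = 6 - 3*O*l)
d = 85
(46*d)*v(p((5 - 4)*(-3), 0), 9) = (46*85)*(-3) = 3910*(-3) = -11730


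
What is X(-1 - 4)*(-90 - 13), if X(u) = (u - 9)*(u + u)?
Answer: -14420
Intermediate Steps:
X(u) = 2*u*(-9 + u) (X(u) = (-9 + u)*(2*u) = 2*u*(-9 + u))
X(-1 - 4)*(-90 - 13) = (2*(-1 - 4)*(-9 + (-1 - 4)))*(-90 - 13) = (2*(-5)*(-9 - 5))*(-103) = (2*(-5)*(-14))*(-103) = 140*(-103) = -14420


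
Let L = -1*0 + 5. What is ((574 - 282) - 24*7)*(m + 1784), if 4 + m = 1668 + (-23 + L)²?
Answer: 467728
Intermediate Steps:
L = 5 (L = 0 + 5 = 5)
m = 1988 (m = -4 + (1668 + (-23 + 5)²) = -4 + (1668 + (-18)²) = -4 + (1668 + 324) = -4 + 1992 = 1988)
((574 - 282) - 24*7)*(m + 1784) = ((574 - 282) - 24*7)*(1988 + 1784) = (292 - 168)*3772 = 124*3772 = 467728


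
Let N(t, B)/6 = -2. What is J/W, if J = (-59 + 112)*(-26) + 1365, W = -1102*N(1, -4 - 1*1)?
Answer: -13/13224 ≈ -0.00098306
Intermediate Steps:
N(t, B) = -12 (N(t, B) = 6*(-2) = -12)
W = 13224 (W = -1102*(-12) = 13224)
J = -13 (J = 53*(-26) + 1365 = -1378 + 1365 = -13)
J/W = -13/13224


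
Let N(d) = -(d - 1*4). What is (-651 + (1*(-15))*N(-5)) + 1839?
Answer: 1053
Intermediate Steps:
N(d) = 4 - d (N(d) = -(d - 4) = -(-4 + d) = 4 - d)
(-651 + (1*(-15))*N(-5)) + 1839 = (-651 + (1*(-15))*(4 - 1*(-5))) + 1839 = (-651 - 15*(4 + 5)) + 1839 = (-651 - 15*9) + 1839 = (-651 - 135) + 1839 = -786 + 1839 = 1053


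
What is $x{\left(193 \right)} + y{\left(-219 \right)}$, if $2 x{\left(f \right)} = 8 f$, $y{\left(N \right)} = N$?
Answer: $553$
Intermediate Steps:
$x{\left(f \right)} = 4 f$ ($x{\left(f \right)} = \frac{8 f}{2} = 4 f$)
$x{\left(193 \right)} + y{\left(-219 \right)} = 4 \cdot 193 - 219 = 772 - 219 = 553$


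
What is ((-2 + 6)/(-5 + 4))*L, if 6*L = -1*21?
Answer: 14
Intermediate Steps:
L = -7/2 (L = (-1*21)/6 = (1/6)*(-21) = -7/2 ≈ -3.5000)
((-2 + 6)/(-5 + 4))*L = ((-2 + 6)/(-5 + 4))*(-7/2) = (4/(-1))*(-7/2) = (4*(-1))*(-7/2) = -4*(-7/2) = 14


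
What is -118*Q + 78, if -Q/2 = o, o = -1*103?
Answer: -24230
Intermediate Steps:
o = -103
Q = 206 (Q = -2*(-103) = 206)
-118*Q + 78 = -118*206 + 78 = -24308 + 78 = -24230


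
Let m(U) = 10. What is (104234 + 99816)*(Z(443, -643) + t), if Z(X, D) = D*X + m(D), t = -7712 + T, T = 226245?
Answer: -13529739300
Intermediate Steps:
t = 218533 (t = -7712 + 226245 = 218533)
Z(X, D) = 10 + D*X (Z(X, D) = D*X + 10 = 10 + D*X)
(104234 + 99816)*(Z(443, -643) + t) = (104234 + 99816)*((10 - 643*443) + 218533) = 204050*((10 - 284849) + 218533) = 204050*(-284839 + 218533) = 204050*(-66306) = -13529739300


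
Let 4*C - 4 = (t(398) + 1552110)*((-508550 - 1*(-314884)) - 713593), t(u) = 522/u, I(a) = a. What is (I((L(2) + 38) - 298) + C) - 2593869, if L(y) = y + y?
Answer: -280227289248813/796 ≈ -3.5204e+11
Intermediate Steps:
L(y) = 2*y
C = -280225224325313/796 (C = 1 + ((522/398 + 1552110)*((-508550 - 1*(-314884)) - 713593))/4 = 1 + ((522*(1/398) + 1552110)*((-508550 + 314884) - 713593))/4 = 1 + ((261/199 + 1552110)*(-193666 - 713593))/4 = 1 + ((308870151/199)*(-907259))/4 = 1 + (¼)*(-280225224326109/199) = 1 - 280225224326109/796 = -280225224325313/796 ≈ -3.5204e+11)
(I((L(2) + 38) - 298) + C) - 2593869 = (((2*2 + 38) - 298) - 280225224325313/796) - 2593869 = (((4 + 38) - 298) - 280225224325313/796) - 2593869 = ((42 - 298) - 280225224325313/796) - 2593869 = (-256 - 280225224325313/796) - 2593869 = -280225224529089/796 - 2593869 = -280227289248813/796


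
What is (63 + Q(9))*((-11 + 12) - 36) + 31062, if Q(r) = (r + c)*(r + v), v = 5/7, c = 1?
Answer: 25457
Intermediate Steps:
v = 5/7 (v = 5*(1/7) = 5/7 ≈ 0.71429)
Q(r) = (1 + r)*(5/7 + r) (Q(r) = (r + 1)*(r + 5/7) = (1 + r)*(5/7 + r))
(63 + Q(9))*((-11 + 12) - 36) + 31062 = (63 + (5/7 + 9**2 + (12/7)*9))*((-11 + 12) - 36) + 31062 = (63 + (5/7 + 81 + 108/7))*(1 - 36) + 31062 = (63 + 680/7)*(-35) + 31062 = (1121/7)*(-35) + 31062 = -5605 + 31062 = 25457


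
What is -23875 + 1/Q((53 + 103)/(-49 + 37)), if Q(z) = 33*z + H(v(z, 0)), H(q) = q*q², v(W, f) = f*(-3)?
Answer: -10242376/429 ≈ -23875.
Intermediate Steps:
v(W, f) = -3*f
H(q) = q³
Q(z) = 33*z (Q(z) = 33*z + (-3*0)³ = 33*z + 0³ = 33*z + 0 = 33*z)
-23875 + 1/Q((53 + 103)/(-49 + 37)) = -23875 + 1/(33*((53 + 103)/(-49 + 37))) = -23875 + 1/(33*(156/(-12))) = -23875 + 1/(33*(156*(-1/12))) = -23875 + 1/(33*(-13)) = -23875 + 1/(-429) = -23875 - 1/429 = -10242376/429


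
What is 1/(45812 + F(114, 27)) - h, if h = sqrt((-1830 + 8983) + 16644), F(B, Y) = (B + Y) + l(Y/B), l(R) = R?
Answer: 38/1746223 - sqrt(23797) ≈ -154.26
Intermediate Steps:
F(B, Y) = B + Y + Y/B (F(B, Y) = (B + Y) + Y/B = B + Y + Y/B)
h = sqrt(23797) (h = sqrt(7153 + 16644) = sqrt(23797) ≈ 154.26)
1/(45812 + F(114, 27)) - h = 1/(45812 + (114 + 27 + 27/114)) - sqrt(23797) = 1/(45812 + (114 + 27 + 27*(1/114))) - sqrt(23797) = 1/(45812 + (114 + 27 + 9/38)) - sqrt(23797) = 1/(45812 + 5367/38) - sqrt(23797) = 1/(1746223/38) - sqrt(23797) = 38/1746223 - sqrt(23797)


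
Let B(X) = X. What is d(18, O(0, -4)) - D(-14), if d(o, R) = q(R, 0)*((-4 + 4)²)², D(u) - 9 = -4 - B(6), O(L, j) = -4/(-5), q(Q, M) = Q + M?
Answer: 1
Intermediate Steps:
q(Q, M) = M + Q
O(L, j) = ⅘ (O(L, j) = -4*(-⅕) = ⅘)
D(u) = -1 (D(u) = 9 + (-4 - 1*6) = 9 + (-4 - 6) = 9 - 10 = -1)
d(o, R) = 0 (d(o, R) = (0 + R)*((-4 + 4)²)² = R*(0²)² = R*0² = R*0 = 0)
d(18, O(0, -4)) - D(-14) = 0 - 1*(-1) = 0 + 1 = 1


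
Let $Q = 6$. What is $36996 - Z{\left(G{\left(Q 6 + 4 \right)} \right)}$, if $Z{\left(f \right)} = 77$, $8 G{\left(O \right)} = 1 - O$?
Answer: $36919$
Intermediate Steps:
$G{\left(O \right)} = \frac{1}{8} - \frac{O}{8}$ ($G{\left(O \right)} = \frac{1 - O}{8} = \frac{1}{8} - \frac{O}{8}$)
$36996 - Z{\left(G{\left(Q 6 + 4 \right)} \right)} = 36996 - 77 = 36919$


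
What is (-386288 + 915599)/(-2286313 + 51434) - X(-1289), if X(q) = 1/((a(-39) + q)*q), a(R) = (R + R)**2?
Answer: -3271539374926/13813239553645 ≈ -0.23684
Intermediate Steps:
a(R) = 4*R**2 (a(R) = (2*R)**2 = 4*R**2)
X(q) = 1/(q*(6084 + q)) (X(q) = 1/((4*(-39)**2 + q)*q) = 1/((4*1521 + q)*q) = 1/((6084 + q)*q) = 1/(q*(6084 + q)))
(-386288 + 915599)/(-2286313 + 51434) - X(-1289) = (-386288 + 915599)/(-2286313 + 51434) - 1/((-1289)*(6084 - 1289)) = 529311/(-2234879) - (-1)/(1289*4795) = 529311*(-1/2234879) - (-1)/(1289*4795) = -529311/2234879 - 1*(-1/6180755) = -529311/2234879 + 1/6180755 = -3271539374926/13813239553645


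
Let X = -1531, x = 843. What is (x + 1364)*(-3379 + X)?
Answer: -10836370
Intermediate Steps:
(x + 1364)*(-3379 + X) = (843 + 1364)*(-3379 - 1531) = 2207*(-4910) = -10836370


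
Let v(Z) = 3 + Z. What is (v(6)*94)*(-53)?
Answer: -44838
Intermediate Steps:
(v(6)*94)*(-53) = ((3 + 6)*94)*(-53) = (9*94)*(-53) = 846*(-53) = -44838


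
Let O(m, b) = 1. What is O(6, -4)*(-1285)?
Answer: -1285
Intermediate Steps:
O(6, -4)*(-1285) = 1*(-1285) = -1285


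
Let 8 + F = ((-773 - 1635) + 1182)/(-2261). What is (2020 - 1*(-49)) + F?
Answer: 4661147/2261 ≈ 2061.5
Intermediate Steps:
F = -16862/2261 (F = -8 + ((-773 - 1635) + 1182)/(-2261) = -8 + (-2408 + 1182)*(-1/2261) = -8 - 1226*(-1/2261) = -8 + 1226/2261 = -16862/2261 ≈ -7.4578)
(2020 - 1*(-49)) + F = (2020 - 1*(-49)) - 16862/2261 = (2020 + 49) - 16862/2261 = 2069 - 16862/2261 = 4661147/2261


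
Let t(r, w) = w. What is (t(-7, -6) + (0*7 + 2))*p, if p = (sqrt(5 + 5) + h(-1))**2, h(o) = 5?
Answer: -140 - 40*sqrt(10) ≈ -266.49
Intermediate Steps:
p = (5 + sqrt(10))**2 (p = (sqrt(5 + 5) + 5)**2 = (sqrt(10) + 5)**2 = (5 + sqrt(10))**2 ≈ 66.623)
(t(-7, -6) + (0*7 + 2))*p = (-6 + (0*7 + 2))*(5 + sqrt(10))**2 = (-6 + (0 + 2))*(5 + sqrt(10))**2 = (-6 + 2)*(5 + sqrt(10))**2 = -4*(5 + sqrt(10))**2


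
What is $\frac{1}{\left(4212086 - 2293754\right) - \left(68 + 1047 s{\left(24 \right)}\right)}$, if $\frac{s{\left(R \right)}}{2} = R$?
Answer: $\frac{1}{1868008} \approx 5.3533 \cdot 10^{-7}$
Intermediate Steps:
$s{\left(R \right)} = 2 R$
$\frac{1}{\left(4212086 - 2293754\right) - \left(68 + 1047 s{\left(24 \right)}\right)} = \frac{1}{\left(4212086 - 2293754\right) - \left(68 + 1047 \cdot 2 \cdot 24\right)} = \frac{1}{\left(4212086 - 2293754\right) - 50324} = \frac{1}{1918332 - 50324} = \frac{1}{1868008}$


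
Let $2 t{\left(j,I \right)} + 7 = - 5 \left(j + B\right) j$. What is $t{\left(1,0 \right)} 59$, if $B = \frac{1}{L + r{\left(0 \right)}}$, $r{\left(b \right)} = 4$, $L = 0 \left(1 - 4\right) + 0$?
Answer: $- \frac{3127}{8} \approx -390.88$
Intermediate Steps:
$L = 0$ ($L = 0 \left(-3\right) + 0 = 0 + 0 = 0$)
$B = \frac{1}{4}$ ($B = \frac{1}{0 + 4} = \frac{1}{4} \approx 0.25$)
$t{\left(j,I \right)} = - \frac{7}{2} + \frac{j \left(- \frac{5}{4} - 5 j\right)}{2}$ ($t{\left(j,I \right)} = - \frac{7}{2} + \frac{- 5 \left(j + \frac{1}{4}\right) j}{2} = - \frac{7}{2} + \frac{- 5 \left(\frac{1}{4} + j\right) j}{2} = - \frac{7}{2} + \frac{\left(- \frac{5}{4} - 5 j\right) j}{2} = - \frac{7}{2} + \frac{j \left(- \frac{5}{4} - 5 j\right)}{2}$)
$t{\left(1,0 \right)} 59 = \left(- \frac{7}{2} - \frac{5 \cdot 1^{2}}{2} - \frac{5}{8}\right) 59 = \left(- \frac{7}{2} - \frac{5}{2} - \frac{5}{8}\right) 59 = \left(- \frac{53}{8}\right) 59 = - \frac{3127}{8}$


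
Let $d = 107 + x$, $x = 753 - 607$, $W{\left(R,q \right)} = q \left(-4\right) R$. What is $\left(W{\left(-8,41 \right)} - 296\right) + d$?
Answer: $1269$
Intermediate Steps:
$W{\left(R,q \right)} = - 4 R q$ ($W{\left(R,q \right)} = - 4 q R = - 4 R q$)
$x = 146$
$d = 253$ ($d = 107 + 146 = 253$)
$\left(W{\left(-8,41 \right)} - 296\right) + d = \left(\left(-4\right) \left(-8\right) 41 - 296\right) + 253 = \left(1312 - 296\right) + 253 = 1016 + 253 = 1269$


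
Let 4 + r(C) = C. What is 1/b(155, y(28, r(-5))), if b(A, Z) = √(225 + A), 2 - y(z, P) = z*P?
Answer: √95/190 ≈ 0.051299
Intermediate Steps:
r(C) = -4 + C
y(z, P) = 2 - P*z (y(z, P) = 2 - z*P = 2 - P*z)
1/b(155, y(28, r(-5))) = 1/(√(225 + 155)) = 1/(√380) = 1/(2*√95) = √95/190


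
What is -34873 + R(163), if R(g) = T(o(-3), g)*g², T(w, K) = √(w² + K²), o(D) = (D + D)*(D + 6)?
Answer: -34873 + 26569*√26893 ≈ 4.3222e+6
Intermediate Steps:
o(D) = 2*D*(6 + D) (o(D) = (2*D)*(6 + D) = 2*D*(6 + D))
T(w, K) = √(K² + w²)
R(g) = g²*√(324 + g²) (R(g) = √(g² + (2*(-3)*(6 - 3))²)*g² = √(g² + (2*(-3)*3)²)*g² = √(g² + (-18)²)*g² = √(g² + 324)*g² = √(324 + g²)*g² = g²*√(324 + g²))
-34873 + R(163) = -34873 + 163²*√(324 + 163²) = -34873 + 26569*√(324 + 26569) = -34873 + 26569*√26893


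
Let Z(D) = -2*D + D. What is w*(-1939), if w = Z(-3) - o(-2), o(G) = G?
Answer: -9695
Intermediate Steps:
Z(D) = -D
w = 5 (w = -1*(-3) - 1*(-2) = 3 + 2 = 5)
w*(-1939) = 5*(-1939) = -9695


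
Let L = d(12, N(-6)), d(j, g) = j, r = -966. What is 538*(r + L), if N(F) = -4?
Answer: -513252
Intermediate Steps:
L = 12
538*(r + L) = 538*(-966 + 12) = 538*(-954) = -513252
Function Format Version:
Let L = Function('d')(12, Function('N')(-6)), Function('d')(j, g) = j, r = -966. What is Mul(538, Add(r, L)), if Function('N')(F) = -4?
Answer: -513252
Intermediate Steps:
L = 12
Mul(538, Add(r, L)) = Mul(538, Add(-966, 12)) = Mul(538, -954) = -513252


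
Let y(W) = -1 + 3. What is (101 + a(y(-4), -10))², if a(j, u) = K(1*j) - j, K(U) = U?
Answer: 10201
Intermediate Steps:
y(W) = 2
a(j, u) = 0 (a(j, u) = 1*j - j = j - j = 0)
(101 + a(y(-4), -10))² = (101 + 0)² = 101² = 10201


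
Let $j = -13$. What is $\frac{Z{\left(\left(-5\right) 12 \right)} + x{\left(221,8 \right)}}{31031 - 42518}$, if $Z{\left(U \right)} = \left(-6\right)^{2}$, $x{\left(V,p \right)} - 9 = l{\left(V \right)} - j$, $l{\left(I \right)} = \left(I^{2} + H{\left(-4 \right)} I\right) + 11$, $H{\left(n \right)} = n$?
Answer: $- \frac{48026}{11487} \approx -4.1809$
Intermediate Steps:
$l{\left(I \right)} = 11 + I^{2} - 4 I$ ($l{\left(I \right)} = \left(I^{2} - 4 I\right) + 11 = 11 + I^{2} - 4 I$)
$x{\left(V,p \right)} = 33 + V^{2} - 4 V$ ($x{\left(V,p \right)} = 9 - \left(-24 - V^{2} + 4 V\right) = 9 + \left(\left(11 + V^{2} - 4 V\right) + 13\right) = 9 + \left(24 + V^{2} - 4 V\right) = 33 + V^{2} - 4 V$)
$Z{\left(U \right)} = 36$
$\frac{Z{\left(\left(-5\right) 12 \right)} + x{\left(221,8 \right)}}{31031 - 42518} = \frac{36 + \left(33 + 221^{2} - 884\right)}{31031 - 42518} = \frac{36 + \left(33 + 48841 - 884\right)}{-11487} = \left(36 + 47990\right) \left(- \frac{1}{11487}\right) = 48026 \left(- \frac{1}{11487}\right) = - \frac{48026}{11487}$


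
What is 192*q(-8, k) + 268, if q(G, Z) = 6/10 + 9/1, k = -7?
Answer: 10556/5 ≈ 2111.2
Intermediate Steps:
q(G, Z) = 48/5 (q(G, Z) = 6*(⅒) + 9*1 = ⅗ + 9 = 48/5)
192*q(-8, k) + 268 = 192*(48/5) + 268 = 9216/5 + 268 = 10556/5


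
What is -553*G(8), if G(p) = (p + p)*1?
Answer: -8848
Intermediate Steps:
G(p) = 2*p (G(p) = (2*p)*1 = 2*p)
-553*G(8) = -1106*8 = -553*16 = -8848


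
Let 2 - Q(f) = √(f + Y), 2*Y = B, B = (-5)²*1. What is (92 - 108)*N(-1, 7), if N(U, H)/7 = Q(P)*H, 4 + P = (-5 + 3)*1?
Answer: -1568 + 392*√26 ≈ 430.82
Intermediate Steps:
B = 25 (B = 25*1 = 25)
Y = 25/2 (Y = (½)*25 = 25/2 ≈ 12.500)
P = -6 (P = -4 + (-5 + 3)*1 = -4 - 2*1 = -4 - 2 = -6)
Q(f) = 2 - √(25/2 + f) (Q(f) = 2 - √(f + 25/2) = 2 - √(25/2 + f))
N(U, H) = 7*H*(2 - √26/2) (N(U, H) = 7*((2 - √(50 + 4*(-6))/2)*H) = 7*((2 - √(50 - 24)/2)*H) = 7*((2 - √26/2)*H) = 7*(H*(2 - √26/2)) = 7*H*(2 - √26/2))
(92 - 108)*N(-1, 7) = (92 - 108)*((7/2)*7*(4 - √26)) = -16*(98 - 49*√26/2) = -1568 + 392*√26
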